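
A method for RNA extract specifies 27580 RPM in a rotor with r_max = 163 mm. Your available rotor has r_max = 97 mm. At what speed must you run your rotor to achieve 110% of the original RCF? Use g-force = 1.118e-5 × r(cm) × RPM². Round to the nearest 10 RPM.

Original rotor: r = 163 mm = 16.3 cm
RCF = 1.118 × 10⁻⁵ × r × N²
RCF_original = 1.118 × 10⁻⁵ × 16.3 × (27580)² = 1.118 × 10⁻⁵ × 16.3 × 760,656,400 ≈ 138,617.5 × g
Target RCF = 1.1 × 138,617.5 ≈ 152,479.2 × g
Your rotor: r = 97 mm = 9.7 cm
152,479.2 = 1.118 × 10⁻⁵ × 9.7 × N²
N² = 152,479.2 / (10.8446 × 10⁻⁵) = 1,406,038,028
N ≈ √1,406,038,028 ≈ 37,497.2

37500 RPM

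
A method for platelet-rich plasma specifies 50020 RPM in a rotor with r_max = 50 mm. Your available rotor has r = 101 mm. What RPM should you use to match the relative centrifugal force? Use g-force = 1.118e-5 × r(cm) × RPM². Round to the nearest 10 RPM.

35190 RPM

Original rotor: r = 50 mm = 5.0 cm
RCF = 1.118 × 10⁻⁵ × r × N²
RCF_original = 1.118 × 10⁻⁵ × 5 × (50020)² = 1.118 × 10⁻⁵ × 5 × 2,502,000,400 ≈ 139,861.8 × g
Your rotor: r = 101 mm = 10.1 cm
139,861.8 = 1.118 × 10⁻⁵ × 10.1 × N²
N² = 139,861.8 / (11.2918 × 10⁻⁵) = 1,238,613,861
N ≈ √1,238,613,861 ≈ 35,193.9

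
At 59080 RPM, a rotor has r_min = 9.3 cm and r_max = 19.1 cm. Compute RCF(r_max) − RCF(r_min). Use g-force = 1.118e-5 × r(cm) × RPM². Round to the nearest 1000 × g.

RCF_max = 1.118 × 10⁻⁵ × 19.1 × (59080)² = 1.118 × 10⁻⁵ × 19.1 × 3,490,446,400 ≈ 745,342.9 × g
RCF_min = 1.118 × 10⁻⁵ × 9.3 × (59080)² = 1.118 × 10⁻⁵ × 9.3 × 3,490,446,400 ≈ 362,915.7 × g
ΔRCF = 745,342.9 − 362,915.7 = 382,427.2

≈ 382000 × g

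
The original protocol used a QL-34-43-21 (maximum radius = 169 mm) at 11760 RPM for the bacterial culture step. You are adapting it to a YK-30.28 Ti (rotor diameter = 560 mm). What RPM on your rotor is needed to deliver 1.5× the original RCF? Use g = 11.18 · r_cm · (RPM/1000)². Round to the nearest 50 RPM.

Original rotor: r = 169 mm = 16.9 cm
RCF_original = 11.18 × 16.9 × (11.76)² = 11.18 × 16.9 × 138.2976 ≈ 26,130.2 × g
Target RCF = 1.5 × 26,130.2 ≈ 39,195.3 × g
Your rotor: r = 560 mm / 2 = 280 mm = 28 cm
39,195.3 = 11.18 × 28 × (N/1000)²
(N/1000)² = 39,195.3 / 313.04 = 125.2086
N = 1000 × √125.2086 ≈ 11,189.7

11200 RPM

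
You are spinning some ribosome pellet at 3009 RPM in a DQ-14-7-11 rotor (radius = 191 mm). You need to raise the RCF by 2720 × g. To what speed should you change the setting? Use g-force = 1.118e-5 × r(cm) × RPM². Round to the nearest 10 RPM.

r = 191 mm = 19.1 cm
Current RCF = 1.118 × 10⁻⁵ × 19.1 × (3009)² = 1.118 × 10⁻⁵ × 19.1 × 9,054,081 ≈ 1,933.4 × g
Target RCF = 1,933.4 + 2,720 = 4,653.4 × g
N² = 4,653.4 / (21.3538 × 10⁻⁵) = 21,791,906
N ≈ √21,791,906 ≈ 4,668.2

4670 RPM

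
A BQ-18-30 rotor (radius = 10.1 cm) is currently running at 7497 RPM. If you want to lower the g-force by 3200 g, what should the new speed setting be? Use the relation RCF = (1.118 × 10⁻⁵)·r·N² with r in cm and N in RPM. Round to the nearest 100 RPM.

Current RCF = 1.118 × 10⁻⁵ × 10.1 × (7497)² = 1.118 × 10⁻⁵ × 10.1 × 56,205,009 ≈ 6,346.6 × g
Target RCF = 6,346.6 − 3,200 = 3,146.6 × g
N² = 3,146.6 / (11.2918 × 10⁻⁵) = 27,866,239
N ≈ √27,866,239 ≈ 5,278.8

≈ 5300 RPM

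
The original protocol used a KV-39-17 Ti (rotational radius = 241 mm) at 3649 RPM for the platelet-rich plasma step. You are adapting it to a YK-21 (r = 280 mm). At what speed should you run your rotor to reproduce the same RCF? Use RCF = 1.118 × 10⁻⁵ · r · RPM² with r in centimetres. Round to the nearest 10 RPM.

≈ 3390 RPM

Original rotor: r = 241 mm = 24.1 cm
RCF = 1.118 × 10⁻⁵ × r × N²
RCF_original = 1.118 × 10⁻⁵ × 24.1 × (3649)² = 1.118 × 10⁻⁵ × 24.1 × 13,315,201 ≈ 3,587.6 × g
Your rotor: r = 280 mm = 28.0 cm
3,587.6 = 1.118 × 10⁻⁵ × 28 × N²
N² = 3,587.6 / (31.304 × 10⁻⁵) = 11,460,516
N ≈ √11,460,516 ≈ 3,385.3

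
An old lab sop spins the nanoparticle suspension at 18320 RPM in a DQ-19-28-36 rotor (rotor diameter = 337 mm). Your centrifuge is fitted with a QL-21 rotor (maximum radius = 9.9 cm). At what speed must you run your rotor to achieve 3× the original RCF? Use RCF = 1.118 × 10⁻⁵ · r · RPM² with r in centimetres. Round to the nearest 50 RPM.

41400 RPM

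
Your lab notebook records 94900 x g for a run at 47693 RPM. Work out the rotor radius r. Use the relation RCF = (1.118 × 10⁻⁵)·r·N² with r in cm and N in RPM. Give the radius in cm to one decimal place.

RCF = 1.118 × 10⁻⁵ × r × N²
94900 = 1.118 × 10⁻⁵ × r × (47693)²
r = 94900 / (1.118 × 10⁻⁵ × 2,274,622,249) = 94900 / 25430.28 ≈ 3.732 cm

3.7 cm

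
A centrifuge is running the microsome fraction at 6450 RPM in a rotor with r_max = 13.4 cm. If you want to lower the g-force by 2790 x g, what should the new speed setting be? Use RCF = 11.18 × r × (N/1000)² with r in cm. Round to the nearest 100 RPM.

4800 RPM

Current RCF = 11.18 × 13.4 × (6.45)² = 11.18 × 13.4 × 41.6025 ≈ 6,232.6 × g
Target RCF = 6,232.6 − 2,790 = 3,442.6 × g
(N/1000)² = 3,442.6 / 149.812 = 22.97947
N = 1000 × √22.97947 ≈ 4,793.7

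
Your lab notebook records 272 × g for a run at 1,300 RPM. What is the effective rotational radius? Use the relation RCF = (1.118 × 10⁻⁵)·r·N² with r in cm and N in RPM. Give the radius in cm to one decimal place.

≈ 14.4 cm

272 = 1.118 × 10⁻⁵ × r × (1300)²
r = 272 / (1.118 × 10⁻⁵ × 1,690,000) = 272 / 18.8942 ≈ 14.396 cm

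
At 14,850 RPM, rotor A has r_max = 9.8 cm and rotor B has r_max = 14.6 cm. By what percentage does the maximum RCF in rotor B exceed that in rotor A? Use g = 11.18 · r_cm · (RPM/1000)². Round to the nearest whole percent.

49%

At equal RPM, RCF scales linearly with r: ratio = 14.6 / 9.8 = 1.4898.
So rotor B delivers 49.0% more g-force.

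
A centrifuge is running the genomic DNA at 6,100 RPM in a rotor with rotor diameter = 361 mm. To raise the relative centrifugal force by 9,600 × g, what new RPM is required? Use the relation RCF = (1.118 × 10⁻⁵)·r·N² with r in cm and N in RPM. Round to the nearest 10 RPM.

r = 361 mm / 2 = 180.5 mm = 18.05 cm
Current RCF = 1.118 × 10⁻⁵ × 18.05 × (6100)² = 1.118 × 10⁻⁵ × 18.05 × 37,210,000 ≈ 7,508.9 × g
Target RCF = 7,508.9 + 9,600 = 17,108.9 × g
N² = 17,108.9 / (20.1799 × 10⁻⁵) = 84,781,887
N ≈ √84,781,887 ≈ 9,207.7

N₂ ≈ 9210 RPM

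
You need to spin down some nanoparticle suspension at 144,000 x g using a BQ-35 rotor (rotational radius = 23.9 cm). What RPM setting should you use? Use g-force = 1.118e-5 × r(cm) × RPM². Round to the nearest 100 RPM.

RCF = 1.118 × 10⁻⁵ × r × N²
144,000 = 1.118 × 10⁻⁵ × 23.9 × N²
N² = 144,000 / (26.7202 × 10⁻⁵) = 538,918,122
N ≈ √538,918,122 ≈ 23,214.6

N ≈ 23200 RPM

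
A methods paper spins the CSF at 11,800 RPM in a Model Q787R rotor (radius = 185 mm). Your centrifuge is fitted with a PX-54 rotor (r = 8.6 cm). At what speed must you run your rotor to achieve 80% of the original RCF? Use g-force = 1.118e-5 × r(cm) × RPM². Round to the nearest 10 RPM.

Original rotor: r = 185 mm = 18.5 cm
RCF = 1.118 × 10⁻⁵ × r × N²
RCF_original = 1.118 × 10⁻⁵ × 18.5 × (11800)² = 1.118 × 10⁻⁵ × 18.5 × 139,240,000 ≈ 28,799 × g
Target RCF = 0.8 × 28,799 ≈ 23,039.2 × g
23,039.2 = 1.118 × 10⁻⁵ × 8.6 × N²
N² = 23,039.2 / (9.6148 × 10⁻⁵) = 239,622,249
N ≈ √239,622,249 ≈ 15,479.7

15480 RPM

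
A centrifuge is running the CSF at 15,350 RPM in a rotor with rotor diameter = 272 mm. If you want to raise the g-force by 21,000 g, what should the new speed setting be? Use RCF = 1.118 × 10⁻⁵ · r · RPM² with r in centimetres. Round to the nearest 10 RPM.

≈ 19330 RPM

r = 272 mm / 2 = 136 mm = 13.6 cm
Current RCF = 1.118 × 10⁻⁵ × 13.6 × (15350)² = 1.118 × 10⁻⁵ × 13.6 × 235,622,500 ≈ 35,825.9 × g
Target RCF = 35,825.9 + 21,000 = 56,825.9 × g
N² = 56,825.9 / (15.2048 × 10⁻⁵) = 373,736,583
N ≈ √373,736,583 ≈ 19,332.3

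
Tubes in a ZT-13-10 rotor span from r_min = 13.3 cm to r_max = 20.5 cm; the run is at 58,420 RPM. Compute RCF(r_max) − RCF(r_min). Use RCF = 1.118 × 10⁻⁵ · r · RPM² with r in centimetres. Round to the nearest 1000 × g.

RCF_max = 1.118 × 10⁻⁵ × 20.5 × (58420)² = 1.118 × 10⁻⁵ × 20.5 × 3,412,896,400 ≈ 782,201.7 × g
RCF_min = 1.118 × 10⁻⁵ × 13.3 × (58420)² = 1.118 × 10⁻⁵ × 13.3 × 3,412,896,400 ≈ 507,477.2 × g
ΔRCF = 782,201.7 − 507,477.2 = 274,724.5

275000 × g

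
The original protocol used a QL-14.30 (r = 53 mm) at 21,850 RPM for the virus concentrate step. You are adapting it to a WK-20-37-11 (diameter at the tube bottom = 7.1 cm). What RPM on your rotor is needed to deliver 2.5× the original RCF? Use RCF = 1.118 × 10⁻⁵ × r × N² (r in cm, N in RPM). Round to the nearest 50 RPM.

42200 RPM

Original rotor: r = 53 mm = 5.3 cm
RCF_original = 1.118 × 10⁻⁵ × 5.3 × (21850)² = 1.118 × 10⁻⁵ × 5.3 × 477,422,500 ≈ 28,289.2 × g
Target RCF = 2.5 × 28,289.2 ≈ 70,723 × g
Your rotor: r = 7.1 / 2 = 3.55 cm
70,723 = 1.118 × 10⁻⁵ × 3.55 × N²
N² = 70,723 / (3.9689 × 10⁻⁵) = 1,781,929,502
N ≈ √1,781,929,502 ≈ 42,212.9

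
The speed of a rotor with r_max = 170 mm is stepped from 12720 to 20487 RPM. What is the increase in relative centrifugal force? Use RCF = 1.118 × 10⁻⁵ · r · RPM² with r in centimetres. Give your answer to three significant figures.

r = 170 mm = 17.0 cm
RCF₁ = 1.118 × 10⁻⁵ × 17 × (12720)² = 1.118 × 10⁻⁵ × 17 × 161,798,400 ≈ 30,751.4 × g
RCF₂ = 1.118 × 10⁻⁵ × 17 × (20487)² = 1.118 × 10⁻⁵ × 17 × 419,717,169 ≈ 79,771.4 × g
Increase = 79,771.4 − 30,751.4 = 49,020

≈ 49000 ×g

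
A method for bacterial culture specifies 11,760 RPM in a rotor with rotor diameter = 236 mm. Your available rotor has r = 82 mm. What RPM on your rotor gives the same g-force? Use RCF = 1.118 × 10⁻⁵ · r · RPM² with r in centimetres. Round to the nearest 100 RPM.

Original rotor: r = 236 mm / 2 = 118 mm = 11.8 cm
RCF_original = 1.118 × 10⁻⁵ × 11.8 × (11760)² = 1.118 × 10⁻⁵ × 11.8 × 138,297,600 ≈ 18,244.8 × g
Your rotor: r = 82 mm = 8.2 cm
18,244.8 = 1.118 × 10⁻⁵ × 8.2 × N²
N² = 18,244.8 / (9.1676 × 10⁻⁵) = 199,013,919
N ≈ √199,013,919 ≈ 14,107.2

≈ 14100 RPM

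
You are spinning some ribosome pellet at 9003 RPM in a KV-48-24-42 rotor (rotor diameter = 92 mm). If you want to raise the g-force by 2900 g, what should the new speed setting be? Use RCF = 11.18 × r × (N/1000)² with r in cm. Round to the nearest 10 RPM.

r = 92 mm / 2 = 46 mm = 4.6 cm
Current RCF = 11.18 × 4.6 × (9.003)² = 11.18 × 4.6 × 81.054009 ≈ 4,168.4 × g
Target RCF = 4,168.4 + 2,900 = 7,068.4 × g
(N/1000)² = 7,068.4 / 51.428 = 137.4426
N = 1000 × √137.4426 ≈ 11,723.6

11720 RPM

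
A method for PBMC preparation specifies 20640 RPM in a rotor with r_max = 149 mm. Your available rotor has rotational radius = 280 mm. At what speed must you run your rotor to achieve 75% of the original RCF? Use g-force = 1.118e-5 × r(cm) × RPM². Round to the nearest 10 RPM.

13040 RPM

Original rotor: r = 149 mm = 14.9 cm
RCF_original = 1.118 × 10⁻⁵ × 14.9 × (20640)² = 1.118 × 10⁻⁵ × 14.9 × 426,009,600 ≈ 70,965.5 × g
Target RCF = 0.75 × 70,965.5 ≈ 53,224.1 × g
Your rotor: r = 280 mm = 28.0 cm
53,224.1 = 1.118 × 10⁻⁵ × 28 × N²
N² = 53,224.1 / (31.304 × 10⁻⁵) = 170,023,320
N ≈ √170,023,320 ≈ 13,039.3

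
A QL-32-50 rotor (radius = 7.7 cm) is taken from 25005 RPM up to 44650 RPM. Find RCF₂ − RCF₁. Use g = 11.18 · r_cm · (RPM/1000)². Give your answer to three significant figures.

RCF₁ = 11.18 × 7.7 × (25.005)² = 11.18 × 7.7 × 625.250025 ≈ 53,825.3 × g
RCF₂ = 11.18 × 7.7 × (44.65)² = 11.18 × 7.7 × 1,993.6225 ≈ 171,623 × g
Increase = 171,623 − 53,825.3 = 117,797.7

≈ 118000 × g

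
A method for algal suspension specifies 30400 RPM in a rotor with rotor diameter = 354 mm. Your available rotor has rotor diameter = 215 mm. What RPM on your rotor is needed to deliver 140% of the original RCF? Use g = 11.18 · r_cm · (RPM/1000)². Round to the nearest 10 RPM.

≈ 46160 RPM

Original rotor: r = 354 mm / 2 = 177 mm = 17.7 cm
RCF = 11.18 × r × (N/1000)²
RCF_original = 11.18 × 17.7 × (30.4)² = 11.18 × 17.7 × 924.16 ≈ 182,878.3 × g
Target RCF = 1.4 × 182,878.3 ≈ 256,029.6 × g
Your rotor: r = 215 mm / 2 = 107.5 mm = 10.75 cm
256,029.6 = 11.18 × 10.75 × (N/1000)²
(N/1000)² = 256,029.6 / 120.185 = 2130.296
N = 1000 × √2130.296 ≈ 46,155.1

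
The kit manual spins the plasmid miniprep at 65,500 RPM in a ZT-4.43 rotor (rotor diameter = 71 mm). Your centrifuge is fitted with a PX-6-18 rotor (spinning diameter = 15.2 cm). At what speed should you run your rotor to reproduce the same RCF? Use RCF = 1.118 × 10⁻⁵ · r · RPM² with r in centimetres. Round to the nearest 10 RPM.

≈ 44770 RPM

Original rotor: r = 71 mm / 2 = 35.5 mm = 3.55 cm
RCF_original = 1.118 × 10⁻⁵ × 3.55 × (65500)² = 1.118 × 10⁻⁵ × 3.55 × 4,290,250,000 ≈ 170,275.7 × g
Your rotor: r = 15.2 / 2 = 7.6 cm
170,275.7 = 1.118 × 10⁻⁵ × 7.6 × N²
N² = 170,275.7 / (8.4968 × 10⁻⁵) = 2,003,997,976
N ≈ √2,003,997,976 ≈ 44,766.0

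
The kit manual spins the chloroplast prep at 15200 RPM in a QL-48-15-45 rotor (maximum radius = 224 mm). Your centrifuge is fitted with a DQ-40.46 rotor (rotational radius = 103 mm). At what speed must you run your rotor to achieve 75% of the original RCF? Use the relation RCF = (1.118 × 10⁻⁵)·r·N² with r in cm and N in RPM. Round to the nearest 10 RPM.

19410 RPM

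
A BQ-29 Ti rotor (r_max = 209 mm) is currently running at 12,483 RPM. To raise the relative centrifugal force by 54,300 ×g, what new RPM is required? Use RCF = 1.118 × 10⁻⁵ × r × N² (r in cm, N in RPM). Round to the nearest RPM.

≈ 19703 RPM

r = 209 mm = 20.9 cm
Current RCF = 1.118 × 10⁻⁵ × 20.9 × (12483)² = 1.118 × 10⁻⁵ × 20.9 × 155,825,289 ≈ 36,410.4 × g
Target RCF = 36,410.4 + 54,300 = 90,710.4 × g
N² = 90,710.4 / (23.3662 × 10⁻⁵) = 388,212,033
N ≈ √388,212,033 ≈ 19,703.1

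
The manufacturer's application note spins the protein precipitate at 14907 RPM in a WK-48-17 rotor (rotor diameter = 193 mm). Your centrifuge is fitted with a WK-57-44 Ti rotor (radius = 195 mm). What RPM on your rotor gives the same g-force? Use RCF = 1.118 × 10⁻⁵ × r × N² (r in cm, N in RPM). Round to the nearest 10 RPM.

Original rotor: r = 193 mm / 2 = 96.5 mm = 9.65 cm
RCF_original = 1.118 × 10⁻⁵ × 9.65 × (14907)² = 1.118 × 10⁻⁵ × 9.65 × 222,218,649 ≈ 23,974.5 × g
Your rotor: r = 195 mm = 19.5 cm
23,974.5 = 1.118 × 10⁻⁵ × 19.5 × N²
N² = 23,974.5 / (21.801 × 10⁻⁵) = 109,969,726
N ≈ √109,969,726 ≈ 10,486.6

10490 RPM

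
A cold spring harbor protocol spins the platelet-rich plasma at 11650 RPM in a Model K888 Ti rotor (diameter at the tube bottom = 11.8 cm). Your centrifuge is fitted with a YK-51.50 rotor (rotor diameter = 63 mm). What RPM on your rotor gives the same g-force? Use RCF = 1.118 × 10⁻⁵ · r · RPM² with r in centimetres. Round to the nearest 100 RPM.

Original rotor: r = 11.8 / 2 = 5.9 cm
RCF_original = 1.118 × 10⁻⁵ × 5.9 × (11650)² = 1.118 × 10⁻⁵ × 5.9 × 135,722,500 ≈ 8,952.5 × g
Your rotor: r = 63 mm / 2 = 31.5 mm = 3.15 cm
8,952.5 = 1.118 × 10⁻⁵ × 3.15 × N²
N² = 8,952.5 / (3.5217 × 10⁻⁵) = 254,209,615
N ≈ √254,209,615 ≈ 15,944.0

≈ 15900 RPM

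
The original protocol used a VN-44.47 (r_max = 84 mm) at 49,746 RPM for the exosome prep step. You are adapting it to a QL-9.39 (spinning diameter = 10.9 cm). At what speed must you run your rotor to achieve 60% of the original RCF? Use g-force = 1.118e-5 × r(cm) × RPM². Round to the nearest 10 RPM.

≈ 47840 RPM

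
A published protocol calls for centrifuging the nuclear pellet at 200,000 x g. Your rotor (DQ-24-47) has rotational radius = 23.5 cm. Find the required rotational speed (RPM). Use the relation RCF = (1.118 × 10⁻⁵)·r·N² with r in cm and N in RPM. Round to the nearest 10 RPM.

200,000 = 1.118 × 10⁻⁵ × 23.5 × N²
N² = 200,000 / (26.273 × 10⁻⁵) = 761,237,773
N ≈ √761,237,773 ≈ 27,590.5

≈ 27590 RPM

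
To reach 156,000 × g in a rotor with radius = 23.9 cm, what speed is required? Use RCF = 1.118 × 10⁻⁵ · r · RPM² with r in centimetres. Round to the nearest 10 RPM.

≈ 24160 RPM

156,000 = 1.118 × 10⁻⁵ × 23.9 × N²
N² = 156,000 / (26.7202 × 10⁻⁵) = 583,827,965
N ≈ √583,827,965 ≈ 24,162.5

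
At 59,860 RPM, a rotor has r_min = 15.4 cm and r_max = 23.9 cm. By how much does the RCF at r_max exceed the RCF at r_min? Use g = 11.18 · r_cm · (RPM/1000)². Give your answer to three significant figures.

341000 g

ΔRCF = 11.18 × (r_max − r_min) × (N/1000)² = 11.18 × 8.5 × 3,583.2196 ≈ 340,513.4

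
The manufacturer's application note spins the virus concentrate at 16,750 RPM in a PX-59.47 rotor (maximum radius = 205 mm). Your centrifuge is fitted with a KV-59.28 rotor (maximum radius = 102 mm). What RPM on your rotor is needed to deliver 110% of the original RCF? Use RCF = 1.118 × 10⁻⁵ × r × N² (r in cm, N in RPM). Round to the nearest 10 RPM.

24910 RPM

Original rotor: r = 205 mm = 20.5 cm
RCF = 1.118 × 10⁻⁵ × r × N²
RCF_original = 1.118 × 10⁻⁵ × 20.5 × (16750)² = 1.118 × 10⁻⁵ × 20.5 × 280,562,500 ≈ 64,302.1 × g
Target RCF = 1.1 × 64,302.1 ≈ 70,732.3 × g
Your rotor: r = 102 mm = 10.2 cm
70,732.3 = 1.118 × 10⁻⁵ × 10.2 × N²
N² = 70,732.3 / (11.4036 × 10⁻⁵) = 620,262,899
N ≈ √620,262,899 ≈ 24,905.1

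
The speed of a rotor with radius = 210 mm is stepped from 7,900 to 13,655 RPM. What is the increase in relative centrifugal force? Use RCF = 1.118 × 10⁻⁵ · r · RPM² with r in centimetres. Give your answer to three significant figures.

29100 g

r = 210 mm = 21.0 cm
RCF₁ = 1.118 × 10⁻⁵ × 21 × (7900)² = 1.118 × 10⁻⁵ × 21 × 62,410,000 ≈ 14,652.6 × g
RCF₂ = 1.118 × 10⁻⁵ × 21 × (13655)² = 1.118 × 10⁻⁵ × 21 × 186,459,025 ≈ 43,776.8 × g
Increase = 43,776.8 − 14,652.6 = 29,124.2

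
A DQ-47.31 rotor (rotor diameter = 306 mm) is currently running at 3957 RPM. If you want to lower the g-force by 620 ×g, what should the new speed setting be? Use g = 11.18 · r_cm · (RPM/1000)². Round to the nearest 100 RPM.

3500 RPM

r = 306 mm / 2 = 153 mm = 15.3 cm
Current RCF = 11.18 × 15.3 × (3.957)² = 11.18 × 15.3 × 15.657849 ≈ 2,678.3 × g
Target RCF = 2,678.3 − 620 = 2,058.3 × g
(N/1000)² = 2,058.3 / 171.054 = 12.03304
N = 1000 × √12.03304 ≈ 3,468.9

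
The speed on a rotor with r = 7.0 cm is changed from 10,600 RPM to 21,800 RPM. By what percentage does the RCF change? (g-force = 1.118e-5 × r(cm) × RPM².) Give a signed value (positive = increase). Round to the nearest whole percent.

RCF ∝ N², so the ratio is (21800/10600)² = (2.056604)² = 4.2296.
Change = 4.2296 − 1 = +3.2296 → +323.0%.

+323%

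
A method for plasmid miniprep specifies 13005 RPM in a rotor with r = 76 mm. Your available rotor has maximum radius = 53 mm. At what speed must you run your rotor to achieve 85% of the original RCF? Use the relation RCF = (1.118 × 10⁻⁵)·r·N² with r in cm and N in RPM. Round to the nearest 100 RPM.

≈ 14400 RPM

Original rotor: r = 76 mm = 7.6 cm
RCF_original = 1.118 × 10⁻⁵ × 7.6 × (13005)² = 1.118 × 10⁻⁵ × 7.6 × 169,130,025 ≈ 14,370.6 × g
Target RCF = 0.85 × 14,370.6 ≈ 12,215 × g
Your rotor: r = 53 mm = 5.3 cm
12,215 = 1.118 × 10⁻⁵ × 5.3 × N²
N² = 12,215 / (5.9254 × 10⁻⁵) = 206,146,420
N ≈ √206,146,420 ≈ 14,357.8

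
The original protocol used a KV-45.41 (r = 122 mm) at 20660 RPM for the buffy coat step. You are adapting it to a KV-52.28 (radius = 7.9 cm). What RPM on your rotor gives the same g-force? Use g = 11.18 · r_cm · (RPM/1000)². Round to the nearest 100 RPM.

Original rotor: r = 122 mm = 12.2 cm
RCF_original = 11.18 × 12.2 × (20.66)² = 11.18 × 12.2 × 426.8356 ≈ 58,218.7 × g
58,218.7 = 11.18 × 7.9 × (N/1000)²
(N/1000)² = 58,218.7 / 88.322 = 659.1642
N = 1000 × √659.1642 ≈ 25,674.2

25700 RPM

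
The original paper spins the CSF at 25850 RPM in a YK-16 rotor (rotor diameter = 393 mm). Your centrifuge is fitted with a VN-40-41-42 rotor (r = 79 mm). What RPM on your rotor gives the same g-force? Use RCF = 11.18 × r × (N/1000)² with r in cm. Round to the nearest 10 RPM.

Original rotor: r = 393 mm / 2 = 196.5 mm = 19.65 cm
RCF = 11.18 × r × (N/1000)²
RCF_original = 11.18 × 19.65 × (25.85)² = 11.18 × 19.65 × 668.2225 ≈ 146,799.8 × g
Your rotor: r = 79 mm = 7.9 cm
146,799.8 = 11.18 × 7.9 × (N/1000)²
(N/1000)² = 146,799.8 / 88.322 = 1662.098
N = 1000 × √1662.098 ≈ 40,768.8

40770 RPM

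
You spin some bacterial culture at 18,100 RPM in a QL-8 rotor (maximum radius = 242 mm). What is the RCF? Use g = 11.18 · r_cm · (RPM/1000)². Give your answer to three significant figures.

≈ 88600 x g

r = 242 mm = 24.2 cm
RCF = 11.18 × 24.2 × (18.1)² = 11.18 × 24.2 × 327.61 ≈ 88,636.9 × g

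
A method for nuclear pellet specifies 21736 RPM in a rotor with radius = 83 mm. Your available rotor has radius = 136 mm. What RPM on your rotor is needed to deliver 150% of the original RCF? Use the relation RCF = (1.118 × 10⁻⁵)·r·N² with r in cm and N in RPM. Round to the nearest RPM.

20797 RPM

Original rotor: r = 83 mm = 8.3 cm
RCF_original = 1.118 × 10⁻⁵ × 8.3 × (21736)² = 1.118 × 10⁻⁵ × 8.3 × 472,453,696 ≈ 43,840.9 × g
Target RCF = 1.5 × 43,840.9 ≈ 65,761.4 × g
Your rotor: r = 136 mm = 13.6 cm
65,761.4 = 1.118 × 10⁻⁵ × 13.6 × N²
N² = 65,761.4 / (15.2048 × 10⁻⁵) = 432,504,209
N ≈ √432,504,209 ≈ 20,796.7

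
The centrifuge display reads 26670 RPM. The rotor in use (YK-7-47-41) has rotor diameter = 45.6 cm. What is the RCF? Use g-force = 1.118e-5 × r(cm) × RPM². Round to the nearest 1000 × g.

181000 × g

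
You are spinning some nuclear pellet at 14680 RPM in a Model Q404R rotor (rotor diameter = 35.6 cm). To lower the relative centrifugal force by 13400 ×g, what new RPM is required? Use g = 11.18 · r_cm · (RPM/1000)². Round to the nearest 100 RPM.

N₂ ≈ 12200 RPM

r = 35.6 / 2 = 17.8 cm
Current RCF = 11.18 × 17.8 × (14.68)² = 11.18 × 17.8 × 215.5024 ≈ 42,885.8 × g
Target RCF = 42,885.8 − 13,400 = 29,485.8 × g
(N/1000)² = 29,485.8 / 199.004 = 148.1669
N = 1000 × √148.1669 ≈ 12,172.4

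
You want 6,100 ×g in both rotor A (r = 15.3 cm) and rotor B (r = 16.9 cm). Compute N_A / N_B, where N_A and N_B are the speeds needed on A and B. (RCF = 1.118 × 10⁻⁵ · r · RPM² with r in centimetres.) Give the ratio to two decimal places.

1.05

At fixed RCF, N ∝ 1/√r, so N_A/N_B = √(r_B/r_A) = √(16.9/15.3) = √1.104575 = 1.0510.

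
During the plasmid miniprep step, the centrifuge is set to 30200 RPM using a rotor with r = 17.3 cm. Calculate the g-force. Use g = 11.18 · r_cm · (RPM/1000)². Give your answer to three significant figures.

176000 x g

RCF = 11.18 × 17.3 × (30.2)² = 11.18 × 17.3 × 912.04 ≈ 176,401.3 × g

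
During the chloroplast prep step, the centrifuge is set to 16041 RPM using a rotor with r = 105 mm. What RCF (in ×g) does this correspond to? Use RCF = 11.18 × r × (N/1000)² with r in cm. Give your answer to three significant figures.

r = 105 mm = 10.5 cm
RCF = 11.18 × r × (N/1000)²
RCF = 11.18 × 10.5 × (16.041)² = 11.18 × 10.5 × 257.313681 ≈ 30,206.1 × g

RCF ≈ 30200 ×g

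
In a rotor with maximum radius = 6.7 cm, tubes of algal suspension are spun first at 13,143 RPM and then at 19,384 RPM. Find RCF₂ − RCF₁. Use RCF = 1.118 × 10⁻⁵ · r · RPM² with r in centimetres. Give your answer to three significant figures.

≈ 15200 × g

RCF₁ = 1.118 × 10⁻⁵ × 6.7 × (13143)² = 1.118 × 10⁻⁵ × 6.7 × 172,738,449 ≈ 12,939.1 × g
RCF₂ = 1.118 × 10⁻⁵ × 6.7 × (19384)² = 1.118 × 10⁻⁵ × 6.7 × 375,739,456 ≈ 28,145.1 × g
Increase = 28,145.1 − 12,939.1 = 15,206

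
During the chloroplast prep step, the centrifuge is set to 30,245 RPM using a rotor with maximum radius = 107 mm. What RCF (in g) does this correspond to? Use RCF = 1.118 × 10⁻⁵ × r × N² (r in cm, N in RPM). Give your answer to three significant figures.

RCF ≈ 109000 g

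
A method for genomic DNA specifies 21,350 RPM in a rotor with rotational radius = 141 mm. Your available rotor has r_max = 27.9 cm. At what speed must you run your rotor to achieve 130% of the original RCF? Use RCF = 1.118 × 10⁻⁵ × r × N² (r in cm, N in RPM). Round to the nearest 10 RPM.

Original rotor: r = 141 mm = 14.1 cm
RCF_original = 1.118 × 10⁻⁵ × 14.1 × (21350)² = 1.118 × 10⁻⁵ × 14.1 × 455,822,500 ≈ 71,854.9 × g
Target RCF = 1.3 × 71,854.9 ≈ 93,411.4 × g
93,411.4 = 1.118 × 10⁻⁵ × 27.9 × N²
N² = 93,411.4 / (31.1922 × 10⁻⁵) = 299,470,380
N ≈ √299,470,380 ≈ 17,305.2

17310 RPM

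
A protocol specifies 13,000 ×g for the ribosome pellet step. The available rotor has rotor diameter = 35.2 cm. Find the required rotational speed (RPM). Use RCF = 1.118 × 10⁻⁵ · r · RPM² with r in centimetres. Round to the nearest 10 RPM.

≈ 8130 RPM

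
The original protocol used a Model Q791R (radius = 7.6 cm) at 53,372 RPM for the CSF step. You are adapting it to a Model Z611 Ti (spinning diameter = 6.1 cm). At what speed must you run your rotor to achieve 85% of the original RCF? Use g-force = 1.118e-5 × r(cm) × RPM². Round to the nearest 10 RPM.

≈ 77670 RPM

RCF_original = 1.118 × 10⁻⁵ × 7.6 × (53372)² = 1.118 × 10⁻⁵ × 7.6 × 2,848,570,384 ≈ 242,037.3 × g
Target RCF = 0.85 × 242,037.3 ≈ 205,731.7 × g
Your rotor: r = 6.1 / 2 = 3.05 cm
205,731.7 = 1.118 × 10⁻⁵ × 3.05 × N²
N² = 205,731.7 / (3.4099 × 10⁻⁵) = 6,033,364,615
N ≈ √6,033,364,615 ≈ 77,674.7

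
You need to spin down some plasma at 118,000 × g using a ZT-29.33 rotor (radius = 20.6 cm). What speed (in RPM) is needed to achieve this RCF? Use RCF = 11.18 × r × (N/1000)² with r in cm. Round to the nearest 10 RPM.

118,000 = 11.18 × 20.6 × (N/1000)²
(N/1000)² = 118,000 / 230.308 = 512.3574
N = 1000 × √512.3574 ≈ 22,635.3

N ≈ 22640 RPM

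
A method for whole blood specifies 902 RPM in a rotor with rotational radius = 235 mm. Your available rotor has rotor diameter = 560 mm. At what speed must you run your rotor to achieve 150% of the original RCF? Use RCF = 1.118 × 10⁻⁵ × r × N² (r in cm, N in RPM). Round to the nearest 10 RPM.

Original rotor: r = 235 mm = 23.5 cm
RCF_original = 1.118 × 10⁻⁵ × 23.5 × (902)² = 1.118 × 10⁻⁵ × 23.5 × 813,604 ≈ 213.8 × g
Target RCF = 1.5 × 213.8 ≈ 320.7 × g
Your rotor: r = 560 mm / 2 = 280 mm = 28 cm
320.7 = 1.118 × 10⁻⁵ × 28 × N²
N² = 320.7 / (31.304 × 10⁻⁵) = 1,024,470
N ≈ √1,024,470 ≈ 1,012.2

≈ 1010 RPM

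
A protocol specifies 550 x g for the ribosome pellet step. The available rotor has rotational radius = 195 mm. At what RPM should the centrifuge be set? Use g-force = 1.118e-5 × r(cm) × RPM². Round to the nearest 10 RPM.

N ≈ 1590 RPM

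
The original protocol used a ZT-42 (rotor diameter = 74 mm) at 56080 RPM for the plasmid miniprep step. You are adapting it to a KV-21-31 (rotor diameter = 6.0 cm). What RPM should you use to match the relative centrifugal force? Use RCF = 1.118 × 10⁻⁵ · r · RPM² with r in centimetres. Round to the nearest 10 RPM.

62280 RPM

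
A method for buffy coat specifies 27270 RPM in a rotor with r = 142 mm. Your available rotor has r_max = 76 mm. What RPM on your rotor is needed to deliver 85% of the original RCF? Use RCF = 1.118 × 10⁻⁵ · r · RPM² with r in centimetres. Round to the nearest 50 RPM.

≈ 34350 RPM

Original rotor: r = 142 mm = 14.2 cm
RCF = 1.118 × 10⁻⁵ × r × N²
RCF_original = 1.118 × 10⁻⁵ × 14.2 × (27270)² = 1.118 × 10⁻⁵ × 14.2 × 743,652,900 ≈ 118,059.4 × g
Target RCF = 0.85 × 118,059.4 ≈ 100,350.5 × g
Your rotor: r = 76 mm = 7.6 cm
100,350.5 = 1.118 × 10⁻⁵ × 7.6 × N²
N² = 100,350.5 / (8.4968 × 10⁻⁵) = 1,181,038,744
N ≈ √1,181,038,744 ≈ 34,366.2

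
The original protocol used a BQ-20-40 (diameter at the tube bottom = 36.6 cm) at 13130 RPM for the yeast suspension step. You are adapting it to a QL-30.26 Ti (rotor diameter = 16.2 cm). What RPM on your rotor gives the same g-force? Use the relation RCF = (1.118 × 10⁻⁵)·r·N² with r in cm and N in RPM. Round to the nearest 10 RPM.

Original rotor: r = 36.6 / 2 = 18.3 cm
RCF = 1.118 × 10⁻⁵ × r × N²
RCF_original = 1.118 × 10⁻⁵ × 18.3 × (13130)² = 1.118 × 10⁻⁵ × 18.3 × 172,396,900 ≈ 35,271.4 × g
Your rotor: r = 16.2 / 2 = 8.1 cm
35,271.4 = 1.118 × 10⁻⁵ × 8.1 × N²
N² = 35,271.4 / (9.0558 × 10⁻⁵) = 389,489,609
N ≈ √389,489,609 ≈ 19,735.5

≈ 19740 RPM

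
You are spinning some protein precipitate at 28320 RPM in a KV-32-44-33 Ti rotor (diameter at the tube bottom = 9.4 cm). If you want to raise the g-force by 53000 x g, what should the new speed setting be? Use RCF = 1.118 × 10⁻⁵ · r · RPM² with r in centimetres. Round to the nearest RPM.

N₂ ≈ 42552 RPM

r = 9.4 / 2 = 4.7 cm
Current RCF = 1.118 × 10⁻⁵ × 4.7 × (28320)² = 1.118 × 10⁻⁵ × 4.7 × 802,022,400 ≈ 42,143.1 × g
Target RCF = 42,143.1 + 53,000 = 95,143.1 × g
N² = 95,143.1 / (5.2546 × 10⁻⁵) = 1,810,663,038
N ≈ √1,810,663,038 ≈ 42,551.9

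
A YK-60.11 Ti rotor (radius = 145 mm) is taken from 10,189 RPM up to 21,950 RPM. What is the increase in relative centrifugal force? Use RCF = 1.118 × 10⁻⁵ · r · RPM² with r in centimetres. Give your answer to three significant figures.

61300 × g

r = 145 mm = 14.5 cm
RCF₁ = 1.118 × 10⁻⁵ × 14.5 × (10189)² = 1.118 × 10⁻⁵ × 14.5 × 103,815,721 ≈ 16,829.6 × g
RCF₂ = 1.118 × 10⁻⁵ × 14.5 × (21950)² = 1.118 × 10⁻⁵ × 14.5 × 481,802,500 ≈ 78,105 × g
Increase = 78,105 − 16,829.6 = 61,275.4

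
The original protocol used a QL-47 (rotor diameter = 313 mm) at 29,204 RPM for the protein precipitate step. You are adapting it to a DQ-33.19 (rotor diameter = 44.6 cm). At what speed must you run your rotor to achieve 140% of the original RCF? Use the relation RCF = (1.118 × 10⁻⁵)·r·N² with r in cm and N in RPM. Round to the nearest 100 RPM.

Original rotor: r = 313 mm / 2 = 156.5 mm = 15.65 cm
RCF = 1.118 × 10⁻⁵ × r × N²
RCF_original = 1.118 × 10⁻⁵ × 15.65 × (29204)² = 1.118 × 10⁻⁵ × 15.65 × 852,873,616 ≈ 149,224.7 × g
Target RCF = 1.4 × 149,224.7 ≈ 208,914.6 × g
Your rotor: r = 44.6 / 2 = 22.3 cm
208,914.6 = 1.118 × 10⁻⁵ × 22.3 × N²
N² = 208,914.6 / (24.9314 × 10⁻⁵) = 837,957,756
N ≈ √837,957,756 ≈ 28,947.5

≈ 28900 RPM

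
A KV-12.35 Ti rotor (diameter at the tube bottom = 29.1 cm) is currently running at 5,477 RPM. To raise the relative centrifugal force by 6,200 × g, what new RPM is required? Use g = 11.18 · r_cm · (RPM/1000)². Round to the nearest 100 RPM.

≈ 8300 RPM

r = 29.1 / 2 = 14.55 cm
Current RCF = 11.18 × 14.55 × (5.477)² = 11.18 × 14.55 × 29.997529 ≈ 4,879.7 × g
Target RCF = 4,879.7 + 6,200 = 11,079.7 × g
(N/1000)² = 11,079.7 / 162.669 = 68.11193
N = 1000 × √68.11193 ≈ 8,253.0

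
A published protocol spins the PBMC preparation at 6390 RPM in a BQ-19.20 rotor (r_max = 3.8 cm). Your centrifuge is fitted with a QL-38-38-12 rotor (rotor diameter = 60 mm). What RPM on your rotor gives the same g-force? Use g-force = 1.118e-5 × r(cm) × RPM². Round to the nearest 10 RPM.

RCF_original = 1.118 × 10⁻⁵ × 3.8 × (6390)² = 1.118 × 10⁻⁵ × 3.8 × 40,832,100 ≈ 1,734.7 × g
Your rotor: r = 60 mm / 2 = 30 mm = 3 cm
1,734.7 = 1.118 × 10⁻⁵ × 3 × N²
N² = 1,734.7 / (3.354 × 10⁻⁵) = 51,720,334
N ≈ √51,720,334 ≈ 7,191.7

7190 RPM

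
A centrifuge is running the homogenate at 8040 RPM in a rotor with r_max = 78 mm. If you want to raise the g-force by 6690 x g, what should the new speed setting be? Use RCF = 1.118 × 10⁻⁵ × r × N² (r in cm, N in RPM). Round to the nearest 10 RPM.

r = 78 mm = 7.8 cm
Current RCF = 1.118 × 10⁻⁵ × 7.8 × (8040)² = 1.118 × 10⁻⁵ × 7.8 × 64,641,600 ≈ 5,637 × g
Target RCF = 5,637 + 6,690 = 12,327 × g
N² = 12,327 / (8.7204 × 10⁻⁵) = 141,358,195
N ≈ √141,358,195 ≈ 11,889.4

11890 RPM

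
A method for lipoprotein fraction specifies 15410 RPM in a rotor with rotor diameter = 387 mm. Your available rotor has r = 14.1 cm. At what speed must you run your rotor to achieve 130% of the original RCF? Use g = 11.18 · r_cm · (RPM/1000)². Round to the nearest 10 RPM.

Original rotor: r = 387 mm / 2 = 193.5 mm = 19.35 cm
RCF = 11.18 × r × (N/1000)²
RCF_original = 11.18 × 19.35 × (15.41)² = 11.18 × 19.35 × 237.4681 ≈ 51,372.2 × g
Target RCF = 1.3 × 51,372.2 ≈ 66,783.9 × g
66,783.9 = 11.18 × 14.1 × (N/1000)²
(N/1000)² = 66,783.9 / 157.638 = 423.6536
N = 1000 × √423.6536 ≈ 20,582.8

20580 RPM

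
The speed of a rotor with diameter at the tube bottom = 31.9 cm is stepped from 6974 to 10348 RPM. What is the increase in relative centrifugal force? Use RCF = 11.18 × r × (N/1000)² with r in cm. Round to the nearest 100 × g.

r = 31.9 / 2 = 15.95 cm
RCF₁ = 11.18 × 15.95 × (6.974)² = 11.18 × 15.95 × 48.636676 ≈ 8,672.9 × g
RCF₂ = 11.18 × 15.95 × (10.348)² = 11.18 × 15.95 × 107.081104 ≈ 19,094.8 × g
Increase = 19,094.8 − 8,672.9 = 10,421.9

10400 x g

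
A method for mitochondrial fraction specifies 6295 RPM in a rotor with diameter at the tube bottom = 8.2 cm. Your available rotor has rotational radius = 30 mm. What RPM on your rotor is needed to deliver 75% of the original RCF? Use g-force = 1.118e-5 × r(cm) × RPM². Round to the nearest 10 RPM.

Original rotor: r = 8.2 / 2 = 4.1 cm
RCF_original = 1.118 × 10⁻⁵ × 4.1 × (6295)² = 1.118 × 10⁻⁵ × 4.1 × 39,627,025 ≈ 1,816.4 × g
Target RCF = 0.75 × 1,816.4 ≈ 1,362.3 × g
Your rotor: r = 30 mm = 3.0 cm
1,362.3 = 1.118 × 10⁻⁵ × 3 × N²
N² = 1,362.3 / (3.354 × 10⁻⁵) = 40,617,174
N ≈ √40,617,174 ≈ 6,373.2

6370 RPM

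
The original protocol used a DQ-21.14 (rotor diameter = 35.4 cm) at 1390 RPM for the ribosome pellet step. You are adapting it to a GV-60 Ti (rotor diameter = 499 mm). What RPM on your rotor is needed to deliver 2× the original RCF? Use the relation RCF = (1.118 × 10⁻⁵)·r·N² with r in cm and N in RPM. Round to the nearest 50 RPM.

Original rotor: r = 35.4 / 2 = 17.7 cm
RCF_original = 1.118 × 10⁻⁵ × 17.7 × (1390)² = 1.118 × 10⁻⁵ × 17.7 × 1,932,100 ≈ 382.3 × g
Target RCF = 2 × 382.3 ≈ 764.6 × g
Your rotor: r = 499 mm / 2 = 249.5 mm = 24.95 cm
764.6 = 1.118 × 10⁻⁵ × 24.95 × N²
N² = 764.6 / (27.8941 × 10⁻⁵) = 2,741,081
N ≈ √2,741,081 ≈ 1,655.6

≈ 1650 RPM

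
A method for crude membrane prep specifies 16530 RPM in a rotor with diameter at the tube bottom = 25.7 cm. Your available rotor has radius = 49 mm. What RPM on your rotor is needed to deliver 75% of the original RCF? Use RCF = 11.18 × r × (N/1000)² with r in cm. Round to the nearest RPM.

Original rotor: r = 25.7 / 2 = 12.85 cm
RCF_original = 11.18 × 12.85 × (16.53)² = 11.18 × 12.85 × 273.2409 ≈ 39,254.6 × g
Target RCF = 0.75 × 39,254.6 ≈ 29,440.9 × g
Your rotor: r = 49 mm = 4.9 cm
29,440.9 = 11.18 × 4.9 × (N/1000)²
(N/1000)² = 29,440.9 / 54.782 = 537.4192
N = 1000 × √537.4192 ≈ 23,182.3

≈ 23182 RPM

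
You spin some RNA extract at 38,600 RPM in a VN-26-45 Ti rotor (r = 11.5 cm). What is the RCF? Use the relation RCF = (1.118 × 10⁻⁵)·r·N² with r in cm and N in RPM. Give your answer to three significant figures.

RCF = 1.118 × 10⁻⁵ × r × N²
RCF = 1.118 × 10⁻⁵ × 11.5 × (38600)² = 1.118 × 10⁻⁵ × 11.5 × 1,489,960,000 ≈ 191,564.2 × g

RCF ≈ 192000 x g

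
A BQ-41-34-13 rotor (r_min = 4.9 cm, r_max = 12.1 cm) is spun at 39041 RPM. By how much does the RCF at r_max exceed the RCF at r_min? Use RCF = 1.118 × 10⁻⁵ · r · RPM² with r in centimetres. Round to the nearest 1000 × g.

≈ 123000 × g

RCF_max = 1.118 × 10⁻⁵ × 12.1 × (39041)² = 1.118 × 10⁻⁵ × 12.1 × 1,524,199,681 ≈ 206,190.7 × g
RCF_min = 1.118 × 10⁻⁵ × 4.9 × (39041)² = 1.118 × 10⁻⁵ × 4.9 × 1,524,199,681 ≈ 83,498.7 × g
ΔRCF = 206,190.7 − 83,498.7 = 122,692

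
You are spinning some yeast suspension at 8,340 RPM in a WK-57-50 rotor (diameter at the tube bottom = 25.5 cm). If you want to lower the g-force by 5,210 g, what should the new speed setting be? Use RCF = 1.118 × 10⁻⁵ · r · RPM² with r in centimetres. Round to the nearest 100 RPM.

N₂ ≈ 5700 RPM

r = 25.5 / 2 = 12.75 cm
Current RCF = 1.118 × 10⁻⁵ × 12.75 × (8340)² = 1.118 × 10⁻⁵ × 12.75 × 69,555,600 ≈ 9,914.8 × g
Target RCF = 9,914.8 − 5,210 = 4,704.8 × g
N² = 4,704.8 / (14.2545 × 10⁻⁵) = 33,005,717
N ≈ √33,005,717 ≈ 5,745.1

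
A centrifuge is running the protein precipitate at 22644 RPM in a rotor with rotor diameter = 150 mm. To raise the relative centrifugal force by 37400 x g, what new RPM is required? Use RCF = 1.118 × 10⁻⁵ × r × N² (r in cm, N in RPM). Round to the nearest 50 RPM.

r = 150 mm / 2 = 75 mm = 7.5 cm
Current RCF = 1.118 × 10⁻⁵ × 7.5 × (22644)² = 1.118 × 10⁻⁵ × 7.5 × 512,750,736 ≈ 42,994.1 × g
Target RCF = 42,994.1 + 37,400 = 80,394.1 × g
N² = 80,394.1 / (8.385 × 10⁻⁵) = 958,784,735
N ≈ √958,784,735 ≈ 30,964.2

30950 RPM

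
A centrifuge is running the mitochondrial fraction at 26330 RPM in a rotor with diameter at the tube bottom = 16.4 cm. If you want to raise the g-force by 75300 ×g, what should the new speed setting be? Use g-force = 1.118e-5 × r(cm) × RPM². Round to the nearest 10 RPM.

≈ 38920 RPM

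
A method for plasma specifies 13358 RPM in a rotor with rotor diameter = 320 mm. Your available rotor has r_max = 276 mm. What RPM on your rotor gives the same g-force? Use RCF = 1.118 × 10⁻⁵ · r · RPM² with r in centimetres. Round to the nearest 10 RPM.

Original rotor: r = 320 mm / 2 = 160 mm = 16 cm
RCF = 1.118 × 10⁻⁵ × r × N²
RCF_original = 1.118 × 10⁻⁵ × 16 × (13358)² = 1.118 × 10⁻⁵ × 16 × 178,436,164 ≈ 31,918.7 × g
Your rotor: r = 276 mm = 27.6 cm
31,918.7 = 1.118 × 10⁻⁵ × 27.6 × N²
N² = 31,918.7 / (30.8568 × 10⁻⁵) = 103,441,381
N ≈ √103,441,381 ≈ 10,170.6

≈ 10170 RPM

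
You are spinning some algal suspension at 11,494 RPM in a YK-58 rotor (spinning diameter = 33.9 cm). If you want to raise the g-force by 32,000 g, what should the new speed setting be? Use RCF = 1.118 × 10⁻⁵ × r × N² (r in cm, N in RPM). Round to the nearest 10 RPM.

17350 RPM

r = 33.9 / 2 = 16.95 cm
Current RCF = 1.118 × 10⁻⁵ × 16.95 × (11494)² = 1.118 × 10⁻⁵ × 16.95 × 132,112,036 ≈ 25,035.4 × g
Target RCF = 25,035.4 + 32,000 = 57,035.4 × g
N² = 57,035.4 / (18.9501 × 10⁻⁵) = 300,976,776
N ≈ √300,976,776 ≈ 17,348.7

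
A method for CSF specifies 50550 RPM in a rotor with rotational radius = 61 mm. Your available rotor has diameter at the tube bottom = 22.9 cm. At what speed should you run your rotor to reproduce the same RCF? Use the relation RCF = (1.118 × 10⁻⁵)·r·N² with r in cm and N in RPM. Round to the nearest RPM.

36896 RPM

Original rotor: r = 61 mm = 6.1 cm
RCF_original = 1.118 × 10⁻⁵ × 6.1 × (50550)² = 1.118 × 10⁻⁵ × 6.1 × 2,555,302,500 ≈ 174,266.5 × g
Your rotor: r = 22.9 / 2 = 11.45 cm
174,266.5 = 1.118 × 10⁻⁵ × 11.45 × N²
N² = 174,266.5 / (12.8011 × 10⁻⁵) = 1,361,340,041
N ≈ √1,361,340,041 ≈ 36,896.3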